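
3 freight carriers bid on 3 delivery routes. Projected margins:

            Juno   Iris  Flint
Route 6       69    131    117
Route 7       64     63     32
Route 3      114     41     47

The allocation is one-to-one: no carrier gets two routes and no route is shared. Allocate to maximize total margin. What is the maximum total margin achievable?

Maximum total: $294k

Treat this as an assignment problem: match each carrier to one route.
Optimal: Juno→Route 3 ($114k), Iris→Route 7 ($63k), Flint→Route 6 ($117k) — total 114+63+117 = $294k.
Max-entry greedy (repeatedly take the single best remaining cell) gives $277k, worse by 17.
Next-best assignment: Juno→Route 3, Iris→Route 6, Flint→Route 7 = $277k.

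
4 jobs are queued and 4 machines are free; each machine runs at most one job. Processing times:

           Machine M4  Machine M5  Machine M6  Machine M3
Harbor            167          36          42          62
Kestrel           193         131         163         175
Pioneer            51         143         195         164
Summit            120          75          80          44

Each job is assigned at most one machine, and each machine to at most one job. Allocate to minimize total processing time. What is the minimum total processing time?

Minimum total: 268 min

This is the linear assignment problem.
Optimal: Harbor→Machine M6 (42 min), Kestrel→Machine M5 (131 min), Pioneer→Machine M4 (51 min), Summit→Machine M3 (44 min) — total 42+131+51+44 = 268 min.
Row-greedy (each job in turn takes its cheapest remaining machine) gives 294 min, worse by 26.
Checked against all permutations: 268 min is optimal.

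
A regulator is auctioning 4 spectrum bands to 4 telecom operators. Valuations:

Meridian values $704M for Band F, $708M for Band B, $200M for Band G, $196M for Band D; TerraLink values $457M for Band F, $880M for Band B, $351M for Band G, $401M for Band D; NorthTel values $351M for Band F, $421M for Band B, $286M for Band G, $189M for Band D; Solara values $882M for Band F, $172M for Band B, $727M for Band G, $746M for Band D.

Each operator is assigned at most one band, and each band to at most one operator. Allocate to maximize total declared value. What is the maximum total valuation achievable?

Treat this as an assignment problem: match each operator to one band.
Optimal: Meridian→Band F ($704M), TerraLink→Band B ($880M), NorthTel→Band G ($286M), Solara→Band D ($746M) — total 704+880+286+746 = $2616M.
Column-greedy (each band in turn goes to its best remaining operator) gives $2244M, worse by 372.
Next-best assignment: Meridian→Band F, TerraLink→Band B, NorthTel→Band D, Solara→Band G = $2500M.

Max total: $2616M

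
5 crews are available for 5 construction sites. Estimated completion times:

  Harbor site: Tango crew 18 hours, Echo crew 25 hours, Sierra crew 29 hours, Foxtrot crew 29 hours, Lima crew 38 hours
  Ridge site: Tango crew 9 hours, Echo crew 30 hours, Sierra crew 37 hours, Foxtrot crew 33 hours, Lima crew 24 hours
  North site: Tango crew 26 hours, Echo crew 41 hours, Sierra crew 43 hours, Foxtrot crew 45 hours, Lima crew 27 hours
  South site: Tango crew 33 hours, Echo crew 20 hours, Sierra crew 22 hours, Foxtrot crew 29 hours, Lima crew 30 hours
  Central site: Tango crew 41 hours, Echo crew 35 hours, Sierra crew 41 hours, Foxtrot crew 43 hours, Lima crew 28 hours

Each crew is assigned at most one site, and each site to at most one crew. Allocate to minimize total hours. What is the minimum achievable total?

Minimum total: 122 hours

Optimal: Tango crew→Ridge site (9 hours), Echo crew→Central site (35 hours), Sierra crew→South site (22 hours), Foxtrot crew→Harbor site (29 hours), Lima crew→North site (27 hours) — total 9+35+22+29+27 = 122 hours.
Row-greedy (each crew in turn takes its cheapest remaining site) gives 128 hours, worse by 6.
Next-best assignment: Tango crew→Ridge site, Echo crew→Harbor site, Sierra crew→South site, Foxtrot crew→Central site, Lima crew→North site = 126 hours.
Swapping Foxtrot crew↔Lima crew (Foxtrot crew→North site 45 hours, Lima crew→Harbor site 38 hours) adds 27.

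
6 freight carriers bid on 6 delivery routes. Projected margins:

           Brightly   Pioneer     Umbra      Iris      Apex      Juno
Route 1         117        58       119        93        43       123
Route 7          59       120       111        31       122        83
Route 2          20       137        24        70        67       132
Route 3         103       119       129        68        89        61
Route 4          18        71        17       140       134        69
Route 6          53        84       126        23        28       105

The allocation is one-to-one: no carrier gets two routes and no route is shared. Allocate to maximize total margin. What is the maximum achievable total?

Max total: $756k

This is the linear assignment problem.
Optimal: Brightly→Route 1 ($117k), Pioneer→Route 3 ($119k), Umbra→Route 6 ($126k), Iris→Route 4 ($140k), Apex→Route 7 ($122k), Juno→Route 2 ($132k) — total 117+119+126+140+122+132 = $756k.
Row-greedy (each carrier in turn takes its best remaining route) gives $750k, worse by 6.
Next-best assignment: Brightly→Route 3, Pioneer→Route 2, Umbra→Route 6, Iris→Route 4, Apex→Route 7, Juno→Route 1 = $751k.
No other one-to-one assignment exceeds $756k.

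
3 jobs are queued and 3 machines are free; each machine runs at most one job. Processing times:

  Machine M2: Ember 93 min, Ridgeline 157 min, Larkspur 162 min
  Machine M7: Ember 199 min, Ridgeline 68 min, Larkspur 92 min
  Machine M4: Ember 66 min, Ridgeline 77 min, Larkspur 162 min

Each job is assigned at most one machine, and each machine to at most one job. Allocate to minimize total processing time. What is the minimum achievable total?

Min total: 262 min

Optimal: Ember→Machine M2 (93 min), Ridgeline→Machine M4 (77 min), Larkspur→Machine M7 (92 min) — total 93+77+92 = 262 min.
Column-greedy (each machine in turn goes to its cheapest remaining job) gives 323 min, worse by 61.
Next-best assignment: Ember→Machine M4, Ridgeline→Machine M7, Larkspur→Machine M2 = 296 min.
Every other assignment is strictly worse.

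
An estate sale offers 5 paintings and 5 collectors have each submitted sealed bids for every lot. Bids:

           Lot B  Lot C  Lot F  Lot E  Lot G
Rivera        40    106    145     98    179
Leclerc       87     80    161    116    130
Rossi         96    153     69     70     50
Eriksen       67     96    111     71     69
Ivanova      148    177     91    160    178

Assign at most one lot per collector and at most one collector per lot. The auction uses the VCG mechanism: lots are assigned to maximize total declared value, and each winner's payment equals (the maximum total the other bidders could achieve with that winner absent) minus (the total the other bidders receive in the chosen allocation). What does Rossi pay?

Rossi pays $29.

Efficient allocation: Rivera→Lot G ($179), Leclerc→Lot F ($161), Rossi→Lot C ($153), Eriksen→Lot B ($67), Ivanova→Lot E ($160); total welfare W = $720.
Rossi receives Lot C at value $153, so the others get W − 153 = $567.
Without Rossi: best allocation of the remaining 4 bidders over all 5 lots is Rivera→Lot G ($179), Leclerc→Lot F ($161), Eriksen→Lot C ($96), Ivanova→Lot E ($160), total $596.
VCG payment = (others' best without Rossi) − (others' welfare with Rossi) = 596 − 567 = $29.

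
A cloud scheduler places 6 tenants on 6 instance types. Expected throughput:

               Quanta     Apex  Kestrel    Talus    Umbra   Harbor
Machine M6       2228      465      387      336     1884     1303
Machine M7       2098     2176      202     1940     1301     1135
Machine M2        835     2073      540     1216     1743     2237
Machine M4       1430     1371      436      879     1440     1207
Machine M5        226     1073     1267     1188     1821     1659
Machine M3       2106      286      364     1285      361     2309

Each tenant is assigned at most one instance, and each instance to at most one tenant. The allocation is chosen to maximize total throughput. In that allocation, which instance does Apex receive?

Optimal: Quanta→Machine M6 (2228 ops/s), Apex→Machine M2 (2073 ops/s), Kestrel→Machine M5 (1267 ops/s), Talus→Machine M7 (1940 ops/s), Umbra→Machine M4 (1440 ops/s), Harbor→Machine M3 (2309 ops/s) — total 2228+2073+1267+1940+1440+2309 = 11257 ops/s.
Column-greedy (each instance in turn goes to its best remaining tenant) gives 10633 ops/s, worse by 624.
Swapping Harbor↔Talus (Harbor→Machine M7 1135 ops/s, Talus→Machine M3 1285 ops/s) loses 1829.
Apex's own top instance is Machine M7 (2176 ops/s), but forcing Apex→Machine M7 and reassigning the rest optimally gives only 10636 ops/s — worse by 621.

Apex receives Machine M2.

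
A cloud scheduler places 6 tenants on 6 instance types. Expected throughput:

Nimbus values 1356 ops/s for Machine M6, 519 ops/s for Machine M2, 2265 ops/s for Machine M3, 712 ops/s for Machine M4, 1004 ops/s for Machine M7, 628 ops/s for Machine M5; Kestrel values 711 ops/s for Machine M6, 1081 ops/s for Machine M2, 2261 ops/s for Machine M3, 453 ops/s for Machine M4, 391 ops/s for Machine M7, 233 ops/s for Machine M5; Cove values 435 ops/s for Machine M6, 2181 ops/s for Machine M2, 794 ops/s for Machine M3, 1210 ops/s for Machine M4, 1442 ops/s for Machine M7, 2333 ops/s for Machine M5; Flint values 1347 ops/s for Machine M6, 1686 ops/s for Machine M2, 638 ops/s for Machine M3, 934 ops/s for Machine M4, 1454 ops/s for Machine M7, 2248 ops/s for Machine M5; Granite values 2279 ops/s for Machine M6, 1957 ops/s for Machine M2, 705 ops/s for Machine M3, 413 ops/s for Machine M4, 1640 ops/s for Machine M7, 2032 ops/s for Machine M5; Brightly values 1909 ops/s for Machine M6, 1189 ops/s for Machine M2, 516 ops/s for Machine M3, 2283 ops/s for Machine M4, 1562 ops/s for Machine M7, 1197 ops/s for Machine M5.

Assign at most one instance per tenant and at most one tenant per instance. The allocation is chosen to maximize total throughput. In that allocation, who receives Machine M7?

Optimal: Nimbus→Machine M7 (1004 ops/s), Kestrel→Machine M3 (2261 ops/s), Cove→Machine M2 (2181 ops/s), Flint→Machine M5 (2248 ops/s), Granite→Machine M6 (2279 ops/s), Brightly→Machine M4 (2283 ops/s) — total 1004+2261+2181+2248+2279+2283 = 12256 ops/s.
Row-greedy (each tenant in turn takes its best remaining instance) gives 11695 ops/s, worse by 561.
Checked against all permutations: 12256 ops/s is optimal.
Nimbus's own top instance is Machine M3 (2265 ops/s), but forcing Nimbus→Machine M3 and reassigning the rest optimally gives only 11695 ops/s — worse by 561.

Nimbus receives Machine M7.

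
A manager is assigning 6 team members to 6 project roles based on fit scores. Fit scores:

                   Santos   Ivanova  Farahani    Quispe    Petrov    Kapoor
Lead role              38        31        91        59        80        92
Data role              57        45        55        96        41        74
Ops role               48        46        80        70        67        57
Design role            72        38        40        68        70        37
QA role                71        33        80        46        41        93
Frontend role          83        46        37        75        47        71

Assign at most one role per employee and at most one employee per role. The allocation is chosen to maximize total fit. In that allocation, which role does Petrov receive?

Optimal: Santos→Frontend role (83 pts), Ivanova→Ops role (46 pts), Farahani→Lead role (91 pts), Quispe→Data role (96 pts), Petrov→Design role (70 pts), Kapoor→QA role (93 pts) — total 83+46+91+96+70+93 = 479 pts.
Column-greedy (each role in turn goes to its best remaining employee) gives 427 pts, worse by 52.
Petrov's own top role is Lead role (80 pts), but forcing Petrov→Lead role and reassigning the rest optimally gives only 470 pts — worse by 9.

Petrov receives Design role.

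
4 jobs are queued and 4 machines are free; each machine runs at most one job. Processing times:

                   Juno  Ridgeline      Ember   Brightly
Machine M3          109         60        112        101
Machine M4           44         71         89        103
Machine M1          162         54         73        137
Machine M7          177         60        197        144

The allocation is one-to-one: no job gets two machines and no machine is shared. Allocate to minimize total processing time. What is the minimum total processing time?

This is the linear assignment problem.
Optimal: Juno→Machine M4 (44 min), Ridgeline→Machine M7 (60 min), Ember→Machine M1 (73 min), Brightly→Machine M3 (101 min) — total 44+60+73+101 = 278 min.
Column-greedy (each machine in turn goes to its cheapest remaining job) gives 321 min, worse by 43.
Every other assignment is strictly worse.

Minimum total: 278 min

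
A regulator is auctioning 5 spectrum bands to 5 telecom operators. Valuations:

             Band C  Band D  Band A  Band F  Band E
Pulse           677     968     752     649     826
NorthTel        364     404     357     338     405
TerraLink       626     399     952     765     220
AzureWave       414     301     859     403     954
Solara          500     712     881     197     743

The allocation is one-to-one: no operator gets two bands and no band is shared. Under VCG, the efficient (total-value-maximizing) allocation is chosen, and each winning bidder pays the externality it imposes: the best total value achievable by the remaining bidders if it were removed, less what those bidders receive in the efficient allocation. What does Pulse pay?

Efficient allocation: Pulse→Band D ($968M), NorthTel→Band C ($364M), TerraLink→Band F ($765M), AzureWave→Band E ($954M), Solara→Band A ($881M); total welfare W = $3932M.
Pulse receives Band D at value $968M, so the others get W − 968 = $2964M.
Without Pulse: best allocation of the remaining 4 bidders over all 5 bands is NorthTel→Band D ($404M), TerraLink→Band F ($765M), AzureWave→Band E ($954M), Solara→Band A ($881M), total $3004M.
VCG payment = (others' best without Pulse) − (others' welfare with Pulse) = 3004 − 2964 = $40M.

Pulse pays $40M.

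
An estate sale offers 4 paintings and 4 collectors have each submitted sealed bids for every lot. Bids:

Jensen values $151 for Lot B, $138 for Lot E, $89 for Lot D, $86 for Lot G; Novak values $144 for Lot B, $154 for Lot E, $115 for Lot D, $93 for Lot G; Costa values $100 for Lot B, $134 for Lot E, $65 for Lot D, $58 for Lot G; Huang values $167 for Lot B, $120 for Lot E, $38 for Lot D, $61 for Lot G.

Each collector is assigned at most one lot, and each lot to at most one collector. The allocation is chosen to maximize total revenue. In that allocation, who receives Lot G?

Optimal: Jensen→Lot G ($86), Novak→Lot D ($115), Costa→Lot E ($134), Huang→Lot B ($167) — total 86+115+134+167 = $502.
Row-greedy (each collector in turn takes its best remaining lot) gives $431, worse by 71.
Next-best assignment: Jensen→Lot D, Novak→Lot G, Costa→Lot E, Huang→Lot B = $483.
Swapping Costa↔Huang (Costa→Lot B $100, Huang→Lot E $120) loses 81.
Every other assignment is strictly worse.
Jensen's own top lot is Lot B ($151), but forcing Jensen→Lot B and reassigning the rest optimally gives only $461 — worse by 41.

Jensen receives Lot G.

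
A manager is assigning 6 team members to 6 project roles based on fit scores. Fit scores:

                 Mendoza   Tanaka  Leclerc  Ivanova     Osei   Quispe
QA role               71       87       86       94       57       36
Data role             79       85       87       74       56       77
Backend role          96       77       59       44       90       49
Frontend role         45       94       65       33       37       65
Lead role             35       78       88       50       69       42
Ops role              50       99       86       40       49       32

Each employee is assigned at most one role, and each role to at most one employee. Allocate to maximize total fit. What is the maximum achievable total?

Max total: 516 pts

This is a one-to-one assignment (maximum-weight bipartite matching).
Optimal: Mendoza→Backend role (96 pts), Tanaka→Frontend role (94 pts), Leclerc→Ops role (86 pts), Ivanova→QA role (94 pts), Osei→Lead role (69 pts), Quispe→Data role (77 pts) — total 96+94+86+94+69+77 = 516 pts.
Column-greedy (each role in turn goes to its best remaining employee) gives 472 pts, worse by 44.
Next-best assignment: Mendoza→Data role, Tanaka→Ops role, Leclerc→Lead role, Ivanova→QA role, Osei→Backend role, Quispe→Frontend role = 515 pts.
Checked against all permutations: 516 pts is optimal.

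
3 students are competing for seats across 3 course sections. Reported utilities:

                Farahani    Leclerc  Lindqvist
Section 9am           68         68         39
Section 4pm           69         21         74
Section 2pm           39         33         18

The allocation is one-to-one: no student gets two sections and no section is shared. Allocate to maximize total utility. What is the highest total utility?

Treat this as an assignment problem: match each student to one section.
Optimal: Farahani→Section 2pm (39 points), Leclerc→Section 9am (68 points), Lindqvist→Section 4pm (74 points) — total 39+68+74 = 181 points.
Row-greedy (each student in turn takes its best remaining section) gives 155 points, worse by 26.
Next-best assignment: Farahani→Section 9am, Leclerc→Section 2pm, Lindqvist→Section 4pm = 175 points.
Swapping Farahani↔Lindqvist (Farahani→Section 4pm 69 points, Lindqvist→Section 2pm 18 points) loses 26.

Maximum total: 181 points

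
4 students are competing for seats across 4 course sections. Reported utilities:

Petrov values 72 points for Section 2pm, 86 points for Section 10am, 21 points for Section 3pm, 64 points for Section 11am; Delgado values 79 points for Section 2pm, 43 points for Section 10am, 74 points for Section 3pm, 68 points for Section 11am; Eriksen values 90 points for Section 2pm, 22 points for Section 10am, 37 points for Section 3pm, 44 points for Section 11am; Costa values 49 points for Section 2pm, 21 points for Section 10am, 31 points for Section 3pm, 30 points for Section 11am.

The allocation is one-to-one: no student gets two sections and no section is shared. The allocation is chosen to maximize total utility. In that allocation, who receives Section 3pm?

Delgado receives Section 3pm.

Treat this as an assignment problem: match each student to one section.
Optimal: Petrov→Section 10am (86 points), Delgado→Section 3pm (74 points), Eriksen→Section 2pm (90 points), Costa→Section 11am (30 points) — total 86+74+90+30 = 280 points.
Row-greedy (each student in turn takes its best remaining section) gives 240 points, worse by 40.
Next-best assignment: Petrov→Section 10am, Delgado→Section 11am, Eriksen→Section 2pm, Costa→Section 3pm = 275 points.
Swapping Costa↔Delgado (Costa→Section 3pm 31 points, Delgado→Section 11am 68 points) loses 5.
Checked against all permutations: 280 points is optimal.
Delgado's own top section is Section 2pm (79 points), but forcing Delgado→Section 2pm and reassigning the rest optimally gives only 240 points — worse by 40.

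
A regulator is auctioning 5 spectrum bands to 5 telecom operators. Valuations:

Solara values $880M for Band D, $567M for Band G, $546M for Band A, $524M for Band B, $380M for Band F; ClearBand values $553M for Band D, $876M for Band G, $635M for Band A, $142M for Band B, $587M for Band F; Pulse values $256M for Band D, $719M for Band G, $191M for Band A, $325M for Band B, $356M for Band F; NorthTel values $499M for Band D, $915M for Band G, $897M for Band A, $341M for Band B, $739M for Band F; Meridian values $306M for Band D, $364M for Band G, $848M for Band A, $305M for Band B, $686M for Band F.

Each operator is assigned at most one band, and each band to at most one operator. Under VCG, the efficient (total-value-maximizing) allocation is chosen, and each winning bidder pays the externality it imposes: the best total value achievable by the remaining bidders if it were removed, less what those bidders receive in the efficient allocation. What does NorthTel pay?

NorthTel pays $105M.

Efficient allocation: Solara→Band D ($880M), ClearBand→Band G ($876M), Pulse→Band B ($325M), NorthTel→Band F ($739M), Meridian→Band A ($848M); total welfare W = $3668M.
NorthTel receives Band F at value $739M, so the others get W − 739 = $2929M.
Without NorthTel: best allocation of the remaining 4 bidders over all 5 bands is Solara→Band D ($880M), ClearBand→Band F ($587M), Pulse→Band G ($719M), Meridian→Band A ($848M), total $3034M.
VCG payment = (others' best without NorthTel) − (others' welfare with NorthTel) = 3034 − 2929 = $105M.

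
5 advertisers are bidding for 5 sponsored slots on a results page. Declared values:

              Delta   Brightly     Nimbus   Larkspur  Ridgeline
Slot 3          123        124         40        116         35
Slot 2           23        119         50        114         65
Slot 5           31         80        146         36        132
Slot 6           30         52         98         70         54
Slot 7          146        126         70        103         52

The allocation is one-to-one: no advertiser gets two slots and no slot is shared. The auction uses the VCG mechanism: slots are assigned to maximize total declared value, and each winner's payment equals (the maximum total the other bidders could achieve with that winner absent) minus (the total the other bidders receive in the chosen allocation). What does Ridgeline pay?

Efficient allocation: Delta→Slot 7 ($146), Brightly→Slot 3 ($124), Nimbus→Slot 6 ($98), Larkspur→Slot 2 ($114), Ridgeline→Slot 5 ($132); total welfare W = $614.
Ridgeline receives Slot 5 at value $132, so the others get W − 132 = $482.
Without Ridgeline: best allocation of the remaining 4 bidders over all 5 slots is Delta→Slot 7 ($146), Brightly→Slot 3 ($124), Nimbus→Slot 5 ($146), Larkspur→Slot 2 ($114), total $530.
VCG payment = (others' best without Ridgeline) − (others' welfare with Ridgeline) = 530 − 482 = $48.

Ridgeline pays $48.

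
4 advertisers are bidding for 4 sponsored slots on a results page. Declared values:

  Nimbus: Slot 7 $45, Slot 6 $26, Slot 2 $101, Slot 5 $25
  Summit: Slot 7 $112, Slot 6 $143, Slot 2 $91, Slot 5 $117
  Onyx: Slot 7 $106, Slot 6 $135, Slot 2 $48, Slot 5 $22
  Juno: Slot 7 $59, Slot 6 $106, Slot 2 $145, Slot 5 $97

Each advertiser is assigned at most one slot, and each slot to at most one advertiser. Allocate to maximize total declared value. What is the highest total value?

Max total: $447

This is a one-to-one assignment (maximum-weight bipartite matching).
Optimal: Nimbus→Slot 2 ($101), Summit→Slot 6 ($143), Onyx→Slot 7 ($106), Juno→Slot 5 ($97) — total 101+143+106+97 = $447.
Column-greedy (each slot in turn goes to its best remaining advertiser) gives $417, worse by 30.
Next-best assignment: Nimbus→Slot 2, Summit→Slot 7, Onyx→Slot 6, Juno→Slot 5 = $445.
Swapping Onyx↔Juno (Onyx→Slot 5 $22, Juno→Slot 7 $59) loses 122.
Checked against all permutations: $447 is optimal.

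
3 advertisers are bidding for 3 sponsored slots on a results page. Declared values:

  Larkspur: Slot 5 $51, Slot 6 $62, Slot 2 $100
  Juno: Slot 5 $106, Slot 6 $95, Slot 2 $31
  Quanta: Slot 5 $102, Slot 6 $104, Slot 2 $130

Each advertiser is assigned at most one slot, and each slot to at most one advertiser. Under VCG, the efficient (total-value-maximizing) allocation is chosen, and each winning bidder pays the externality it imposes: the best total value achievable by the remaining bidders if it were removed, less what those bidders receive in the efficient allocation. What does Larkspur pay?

Larkspur pays $26.

Efficient allocation: Larkspur→Slot 2 ($100), Juno→Slot 5 ($106), Quanta→Slot 6 ($104); total welfare W = $310.
Larkspur receives Slot 2 at value $100, so the others get W − 100 = $210.
Without Larkspur: best allocation of the remaining 2 bidders over all 3 slots is Juno→Slot 5 ($106), Quanta→Slot 2 ($130), total $236.
VCG payment = (others' best without Larkspur) − (others' welfare with Larkspur) = 236 − 210 = $26.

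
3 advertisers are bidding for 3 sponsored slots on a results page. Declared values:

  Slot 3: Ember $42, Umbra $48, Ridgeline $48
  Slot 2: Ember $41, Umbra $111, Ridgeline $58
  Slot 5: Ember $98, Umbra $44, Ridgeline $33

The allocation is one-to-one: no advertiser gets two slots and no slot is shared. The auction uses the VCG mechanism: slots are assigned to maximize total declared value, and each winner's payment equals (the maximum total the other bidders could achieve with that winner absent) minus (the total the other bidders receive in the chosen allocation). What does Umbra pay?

Umbra pays $10.

Efficient allocation: Ember→Slot 5 ($98), Umbra→Slot 2 ($111), Ridgeline→Slot 3 ($48); total welfare W = $257.
Umbra receives Slot 2 at value $111, so the others get W − 111 = $146.
Without Umbra: best allocation of the remaining 2 bidders over all 3 slots is Ember→Slot 5 ($98), Ridgeline→Slot 2 ($58), total $156.
VCG payment = (others' best without Umbra) − (others' welfare with Umbra) = 156 − 146 = $10.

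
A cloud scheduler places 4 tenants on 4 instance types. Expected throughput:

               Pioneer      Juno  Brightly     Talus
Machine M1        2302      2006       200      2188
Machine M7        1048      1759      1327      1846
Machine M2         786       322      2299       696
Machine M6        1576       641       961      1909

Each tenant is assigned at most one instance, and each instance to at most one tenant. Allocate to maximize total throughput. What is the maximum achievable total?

This is the linear assignment problem.
Optimal: Pioneer→Machine M1 (2302 ops/s), Juno→Machine M7 (1759 ops/s), Brightly→Machine M2 (2299 ops/s), Talus→Machine M6 (1909 ops/s) — total 2302+1759+2299+1909 = 8269 ops/s.
Next-best assignment: Pioneer→Machine M6, Juno→Machine M7, Brightly→Machine M2, Talus→Machine M1 = 7822 ops/s.

Maximum total: 8269 ops/s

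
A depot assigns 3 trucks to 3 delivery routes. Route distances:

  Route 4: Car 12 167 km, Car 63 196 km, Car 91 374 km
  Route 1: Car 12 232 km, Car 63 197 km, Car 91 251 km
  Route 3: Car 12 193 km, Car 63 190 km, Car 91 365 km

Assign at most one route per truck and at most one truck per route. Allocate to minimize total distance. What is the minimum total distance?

This is a one-to-one assignment (minimum-cost bipartite matching).
Optimal: Car 12→Route 4 (167 km), Car 63→Route 3 (190 km), Car 91→Route 1 (251 km) — total 167+190+251 = 608 km.
Column-greedy (each route in turn goes to its cheapest remaining truck) gives 729 km, worse by 121.
Swapping Car 12↔Car 91 (Car 12→Route 1 232 km, Car 91→Route 4 374 km) adds 188.

Min total: 608 km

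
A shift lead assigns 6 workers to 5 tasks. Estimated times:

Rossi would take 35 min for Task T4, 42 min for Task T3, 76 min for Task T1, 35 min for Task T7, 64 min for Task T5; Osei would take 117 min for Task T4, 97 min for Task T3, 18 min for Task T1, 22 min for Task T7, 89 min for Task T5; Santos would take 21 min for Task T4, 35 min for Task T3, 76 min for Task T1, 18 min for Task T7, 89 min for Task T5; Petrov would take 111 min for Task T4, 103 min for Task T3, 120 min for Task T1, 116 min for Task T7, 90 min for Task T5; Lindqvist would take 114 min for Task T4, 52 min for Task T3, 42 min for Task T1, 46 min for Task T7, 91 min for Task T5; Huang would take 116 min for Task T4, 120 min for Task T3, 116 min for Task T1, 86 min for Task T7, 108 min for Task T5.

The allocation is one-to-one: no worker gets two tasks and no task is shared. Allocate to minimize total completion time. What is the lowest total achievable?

This is a one-to-one assignment (minimum-cost bipartite matching).
Optimal: Rossi→Task T4 (35 min), Lindqvist→Task T3 (52 min), Osei→Task T1 (18 min), Santos→Task T7 (18 min), Petrov→Task T5 (90 min) — total 35+52+18+18+90 = 213 min.
Column-greedy (each task in turn goes to its cheapest remaining worker) gives 217 min, worse by 4.
Next-best assignment: Santos→Task T4, Lindqvist→Task T3, Osei→Task T1, Rossi→Task T7, Petrov→Task T5 = 216 min.
Swapping Osei↔Petrov (Osei→Task T5 89 min, Petrov→Task T1 120 min) adds 101.

Minimum total: 213 min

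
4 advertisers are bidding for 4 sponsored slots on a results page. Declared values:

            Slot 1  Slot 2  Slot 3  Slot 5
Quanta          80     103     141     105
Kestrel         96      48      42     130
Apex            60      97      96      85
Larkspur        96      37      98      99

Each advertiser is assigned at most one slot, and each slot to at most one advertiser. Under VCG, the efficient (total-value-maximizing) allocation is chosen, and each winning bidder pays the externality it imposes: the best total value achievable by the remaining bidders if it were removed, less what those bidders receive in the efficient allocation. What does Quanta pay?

Efficient allocation: Quanta→Slot 3 ($141), Kestrel→Slot 5 ($130), Apex→Slot 2 ($97), Larkspur→Slot 1 ($96); total welfare W = $464.
Quanta receives Slot 3 at value $141, so the others get W − 141 = $323.
Without Quanta: best allocation of the remaining 3 bidders over all 4 slots is Kestrel→Slot 5 ($130), Apex→Slot 2 ($97), Larkspur→Slot 3 ($98), total $325.
VCG payment = (others' best without Quanta) − (others' welfare with Quanta) = 325 − 323 = $2.

Quanta pays $2.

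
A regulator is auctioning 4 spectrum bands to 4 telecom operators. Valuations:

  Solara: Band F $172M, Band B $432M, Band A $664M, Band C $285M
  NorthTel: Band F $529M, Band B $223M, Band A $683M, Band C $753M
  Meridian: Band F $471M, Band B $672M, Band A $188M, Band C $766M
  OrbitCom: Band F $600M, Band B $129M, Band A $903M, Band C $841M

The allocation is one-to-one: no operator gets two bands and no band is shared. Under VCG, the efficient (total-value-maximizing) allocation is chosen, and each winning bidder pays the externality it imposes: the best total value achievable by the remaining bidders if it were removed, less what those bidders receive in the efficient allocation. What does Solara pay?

Solara pays $286M.

Efficient allocation: Solara→Band A ($664M), NorthTel→Band F ($529M), Meridian→Band B ($672M), OrbitCom→Band C ($841M); total welfare W = $2706M.
Solara receives Band A at value $664M, so the others get W − 664 = $2042M.
Without Solara: best allocation of the remaining 3 bidders over all 4 bands is NorthTel→Band C ($753M), Meridian→Band B ($672M), OrbitCom→Band A ($903M), total $2328M.
VCG payment = (others' best without Solara) − (others' welfare with Solara) = 2328 − 2042 = $286M.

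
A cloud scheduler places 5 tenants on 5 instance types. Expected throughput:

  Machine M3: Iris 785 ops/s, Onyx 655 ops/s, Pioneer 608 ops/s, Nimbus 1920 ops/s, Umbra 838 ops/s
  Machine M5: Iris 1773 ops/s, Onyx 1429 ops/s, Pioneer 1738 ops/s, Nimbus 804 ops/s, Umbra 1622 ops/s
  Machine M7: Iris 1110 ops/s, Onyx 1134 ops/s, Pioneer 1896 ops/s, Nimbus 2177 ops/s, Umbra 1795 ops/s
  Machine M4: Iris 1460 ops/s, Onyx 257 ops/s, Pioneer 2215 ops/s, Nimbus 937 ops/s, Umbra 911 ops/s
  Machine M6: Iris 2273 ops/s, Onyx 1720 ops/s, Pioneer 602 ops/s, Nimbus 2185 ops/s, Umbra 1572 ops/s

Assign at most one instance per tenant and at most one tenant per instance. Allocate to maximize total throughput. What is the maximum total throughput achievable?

Optimal: Iris→Machine M6 (2273 ops/s), Onyx→Machine M5 (1429 ops/s), Pioneer→Machine M4 (2215 ops/s), Nimbus→Machine M3 (1920 ops/s), Umbra→Machine M7 (1795 ops/s) — total 2273+1429+2215+1920+1795 = 9632 ops/s.
Column-greedy (each instance in turn goes to its best remaining tenant) gives 8220 ops/s, worse by 1412.
Next-best assignment: Iris→Machine M5, Onyx→Machine M6, Pioneer→Machine M4, Nimbus→Machine M3, Umbra→Machine M7 = 9423 ops/s.

Maximum total: 9632 ops/s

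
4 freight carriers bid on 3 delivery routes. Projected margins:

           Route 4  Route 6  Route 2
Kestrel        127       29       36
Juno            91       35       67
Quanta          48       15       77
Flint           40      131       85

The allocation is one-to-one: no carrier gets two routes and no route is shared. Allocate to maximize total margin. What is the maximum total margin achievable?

Max total: $335k

Optimal: Kestrel→Route 4 ($127k), Flint→Route 6 ($131k), Quanta→Route 2 ($77k) — total 127+131+77 = $335k.
Row-greedy (each carrier in turn takes its best remaining route) gives $209k, worse by 126.
Next-best assignment: Kestrel→Route 4, Flint→Route 6, Juno→Route 2 = $325k.
Swapping Quanta↔Kestrel (Quanta→Route 4 $48k, Kestrel→Route 2 $36k) loses 120.
Every other assignment is strictly worse.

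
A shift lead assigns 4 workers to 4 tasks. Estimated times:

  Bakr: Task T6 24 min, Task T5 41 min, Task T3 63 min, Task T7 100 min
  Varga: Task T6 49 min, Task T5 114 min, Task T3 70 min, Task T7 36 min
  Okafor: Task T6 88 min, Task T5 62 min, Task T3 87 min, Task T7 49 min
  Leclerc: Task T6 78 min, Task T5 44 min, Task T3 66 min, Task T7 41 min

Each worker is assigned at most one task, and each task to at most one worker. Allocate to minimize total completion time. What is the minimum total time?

Min total: 187 min

Optimal: Bakr→Task T6 (24 min), Varga→Task T3 (70 min), Okafor→Task T7 (49 min), Leclerc→Task T5 (44 min) — total 24+70+49+44 = 187 min.
Min-entry greedy (repeatedly take the single cheapest remaining cell) gives 191 min, worse by 4.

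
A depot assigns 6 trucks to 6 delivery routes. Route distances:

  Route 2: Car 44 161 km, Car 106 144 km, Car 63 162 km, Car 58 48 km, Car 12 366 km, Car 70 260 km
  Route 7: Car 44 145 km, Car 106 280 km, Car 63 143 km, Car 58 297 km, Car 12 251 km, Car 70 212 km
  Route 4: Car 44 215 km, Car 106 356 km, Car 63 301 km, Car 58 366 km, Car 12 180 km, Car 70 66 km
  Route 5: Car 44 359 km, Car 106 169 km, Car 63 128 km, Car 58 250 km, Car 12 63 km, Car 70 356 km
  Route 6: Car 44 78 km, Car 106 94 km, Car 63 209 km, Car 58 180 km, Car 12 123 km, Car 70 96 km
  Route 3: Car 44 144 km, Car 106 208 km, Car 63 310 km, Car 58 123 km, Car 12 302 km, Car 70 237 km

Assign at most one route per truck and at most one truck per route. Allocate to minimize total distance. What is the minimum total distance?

Minimum total: 558 km

Optimal: Car 44→Route 3 (144 km), Car 106→Route 6 (94 km), Car 63→Route 7 (143 km), Car 58→Route 2 (48 km), Car 12→Route 5 (63 km), Car 70→Route 4 (66 km) — total 144+94+143+48+63+66 = 558 km.
Row-greedy (each truck in turn takes its cheapest remaining route) gives 865 km, worse by 307.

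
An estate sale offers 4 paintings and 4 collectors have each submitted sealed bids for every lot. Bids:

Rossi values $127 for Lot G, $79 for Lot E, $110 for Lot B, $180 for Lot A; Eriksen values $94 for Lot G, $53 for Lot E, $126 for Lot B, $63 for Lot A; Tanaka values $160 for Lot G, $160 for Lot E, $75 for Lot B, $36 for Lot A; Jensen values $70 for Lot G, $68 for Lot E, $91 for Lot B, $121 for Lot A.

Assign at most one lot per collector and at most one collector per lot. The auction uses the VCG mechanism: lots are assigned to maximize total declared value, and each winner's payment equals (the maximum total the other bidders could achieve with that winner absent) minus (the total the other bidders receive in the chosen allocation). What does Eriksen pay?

Eriksen pays $21.

Efficient allocation: Rossi→Lot A ($180), Eriksen→Lot B ($126), Tanaka→Lot E ($160), Jensen→Lot G ($70); total welfare W = $536.
Eriksen receives Lot B at value $126, so the others get W − 126 = $410.
Without Eriksen: best allocation of the remaining 3 bidders over all 4 lots is Rossi→Lot A ($180), Tanaka→Lot G ($160), Jensen→Lot B ($91), total $431.
VCG payment = (others' best without Eriksen) − (others' welfare with Eriksen) = 431 − 410 = $21.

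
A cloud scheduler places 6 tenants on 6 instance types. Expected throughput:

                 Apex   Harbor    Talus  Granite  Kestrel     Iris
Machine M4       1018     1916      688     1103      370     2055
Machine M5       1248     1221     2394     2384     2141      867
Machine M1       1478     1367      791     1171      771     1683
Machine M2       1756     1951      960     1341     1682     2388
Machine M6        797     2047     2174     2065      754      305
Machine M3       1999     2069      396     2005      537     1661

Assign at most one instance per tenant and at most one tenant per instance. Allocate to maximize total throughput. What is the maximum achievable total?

Optimal: Apex→Machine M1 (1478 ops/s), Harbor→Machine M4 (1916 ops/s), Talus→Machine M6 (2174 ops/s), Granite→Machine M3 (2005 ops/s), Kestrel→Machine M5 (2141 ops/s), Iris→Machine M2 (2388 ops/s) — total 1478+1916+2174+2005+2141+2388 = 12102 ops/s.
Column-greedy (each instance in turn goes to its best remaining tenant) gives 10480 ops/s, worse by 1622.
Next-best assignment: Apex→Machine M1, Harbor→Machine M3, Talus→Machine M6, Granite→Machine M5, Kestrel→Machine M2, Iris→Machine M4 = 11842 ops/s.
Swapping Talus↔Apex (Talus→Machine M1 791 ops/s, Apex→Machine M6 797 ops/s) loses 2064.
Checked against all permutations: 12102 ops/s is optimal.

Max total: 12102 ops/s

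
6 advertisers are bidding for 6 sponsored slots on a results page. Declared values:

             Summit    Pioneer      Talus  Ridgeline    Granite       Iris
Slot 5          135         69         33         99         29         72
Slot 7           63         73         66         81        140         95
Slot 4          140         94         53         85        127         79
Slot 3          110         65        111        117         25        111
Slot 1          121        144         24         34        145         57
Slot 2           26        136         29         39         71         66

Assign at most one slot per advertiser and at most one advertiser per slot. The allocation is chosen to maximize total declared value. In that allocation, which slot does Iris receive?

Optimal: Summit→Slot 4 ($140), Pioneer→Slot 2 ($136), Talus→Slot 3 ($111), Ridgeline→Slot 5 ($99), Granite→Slot 1 ($145), Iris→Slot 7 ($95) — total 140+136+111+99+145+95 = $726.
Row-greedy (each advertiser in turn takes its best remaining slot) gives $700, worse by 26.
Swapping Talus↔Granite (Talus→Slot 1 $24, Granite→Slot 3 $25) loses 207.
Checked against all permutations: $726 is optimal.
Iris's own top slot is Slot 3 ($111), but forcing Iris→Slot 3 and reassigning the rest optimally gives only $697 — worse by 29.

Iris receives Slot 7.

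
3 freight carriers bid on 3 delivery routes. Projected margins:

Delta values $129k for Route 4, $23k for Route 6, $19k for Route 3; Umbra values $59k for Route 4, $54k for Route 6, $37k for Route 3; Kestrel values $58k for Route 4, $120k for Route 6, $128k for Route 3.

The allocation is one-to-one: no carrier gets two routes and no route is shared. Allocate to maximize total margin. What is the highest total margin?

Max total: $311k

This is the linear assignment problem.
Optimal: Delta→Route 4 ($129k), Umbra→Route 6 ($54k), Kestrel→Route 3 ($128k) — total 129+54+128 = $311k.
Swapping Kestrel↔Umbra (Kestrel→Route 6 $120k, Umbra→Route 3 $37k) loses 25.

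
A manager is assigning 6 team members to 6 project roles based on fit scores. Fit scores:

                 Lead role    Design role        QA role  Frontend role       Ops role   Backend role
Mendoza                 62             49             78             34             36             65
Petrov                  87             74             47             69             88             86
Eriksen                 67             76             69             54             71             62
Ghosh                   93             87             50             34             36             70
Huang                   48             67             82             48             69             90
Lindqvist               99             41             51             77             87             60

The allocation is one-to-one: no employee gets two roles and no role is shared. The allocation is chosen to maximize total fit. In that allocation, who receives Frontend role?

Lindqvist receives Frontend role.

Optimal: Mendoza→QA role (78 pts), Petrov→Ops role (88 pts), Eriksen→Design role (76 pts), Ghosh→Lead role (93 pts), Huang→Backend role (90 pts), Lindqvist→Frontend role (77 pts) — total 78+88+76+93+90+77 = 502 pts.
Lindqvist's own top role is Lead role (99 pts), but forcing Lindqvist→Lead role and reassigning the rest optimally gives only 496 pts — worse by 6.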